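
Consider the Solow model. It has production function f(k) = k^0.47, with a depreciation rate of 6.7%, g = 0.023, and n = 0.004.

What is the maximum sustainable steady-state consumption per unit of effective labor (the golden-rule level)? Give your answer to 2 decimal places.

At the golden rule, f'(k) = n + g + δ, so α·k^(α−1) = n + g + δ and k_gold = (α/(n + g + δ))^(1/(1−α)).
k_gold = (0.47/0.094)^(1/0.53) = 5.0000^1.8868 ≈ 20.8361
c_gold = f(k_gold) − (n + g + δ)·k_gold = 4.1672 − 0.094×20.8361 ≈ 2.2086

c_gold ≈ 2.21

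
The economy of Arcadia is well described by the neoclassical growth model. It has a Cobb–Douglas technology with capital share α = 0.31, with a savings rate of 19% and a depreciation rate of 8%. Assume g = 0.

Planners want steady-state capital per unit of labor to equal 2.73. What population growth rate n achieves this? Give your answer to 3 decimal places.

In steady state, investment equals break-even investment: s·k^α = (n + δ)·k.
So s / (n + δ) = (k*)^(1−α) = 2.73^0.69 = 1.9996.
Therefore n + δ = s / 1.9996 = 0.19 / 1.9996 = 0.0950, so n = 0.0950 − 0.080 = 0.0150.

n ≈ 0.015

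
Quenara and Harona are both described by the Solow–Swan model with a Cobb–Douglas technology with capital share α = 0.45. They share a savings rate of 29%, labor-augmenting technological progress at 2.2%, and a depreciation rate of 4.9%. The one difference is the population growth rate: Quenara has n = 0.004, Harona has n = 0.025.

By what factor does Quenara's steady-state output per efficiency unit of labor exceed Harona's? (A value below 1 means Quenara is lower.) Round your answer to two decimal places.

y*_Q / y*_H ≈ 1.22

Steady-state y* = [s/(n + g + δ)]^(α/(1−α)), so the ratio is [ (s_Q/(n + g + δ)_Q) / (s_H/(n + g + δ)_H) ]^0.8182.
s_Q/(n + g + δ)_Q = 0.29/0.075 = 3.8667; s_H/(n + g + δ)_H = 0.29/0.096 = 3.0208.
Ratio = (3.8667/3.0208)^0.8182 = 1.2800^0.8182 ≈ 1.2238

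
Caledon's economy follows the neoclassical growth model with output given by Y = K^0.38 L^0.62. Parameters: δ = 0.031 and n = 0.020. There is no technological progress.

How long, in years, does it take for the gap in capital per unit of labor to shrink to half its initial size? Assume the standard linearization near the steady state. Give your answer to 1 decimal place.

about 21.9 years

Near the steady state the convergence rate is λ = (1 − α)(n + δ).
λ = (1 − 0.38) × 0.051 = 0.62 × 0.051 = 0.03162
Half-life = ln 2 / λ = 0.6931 / 0.03162 ≈ 21.92 years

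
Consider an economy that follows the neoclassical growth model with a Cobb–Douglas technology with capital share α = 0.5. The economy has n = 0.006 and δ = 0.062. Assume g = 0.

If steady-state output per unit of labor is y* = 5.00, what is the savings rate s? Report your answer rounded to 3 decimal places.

At the steady state, Δk = 0, so s·k^α = (n + δ)·k.
Since y* = [s/(n + δ)]^(α/(1−α)), we have s/(n + δ) = (y*)^((1−α)/α) = 5.00^1 = 5.0000.
Therefore s = 5.0000 × (n + δ) = 5.0000 × 0.068 = 0.3400.

s ≈ 0.340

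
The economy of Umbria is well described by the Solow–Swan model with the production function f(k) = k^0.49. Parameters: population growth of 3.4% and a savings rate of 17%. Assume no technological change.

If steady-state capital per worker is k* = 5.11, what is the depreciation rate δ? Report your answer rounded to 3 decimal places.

δ ≈ 0.040

Steady state requires s·f(k) = (n + δ)·k, i.e. s·k^α = (n + δ)·k.
So s / (n + δ) = (k*)^(1−α) = 5.11^0.51 = 2.2977.
Therefore n + δ = s / 2.2977 = 0.17 / 2.2977 = 0.0740, so δ = 0.0740 − 0.034 = 0.0400.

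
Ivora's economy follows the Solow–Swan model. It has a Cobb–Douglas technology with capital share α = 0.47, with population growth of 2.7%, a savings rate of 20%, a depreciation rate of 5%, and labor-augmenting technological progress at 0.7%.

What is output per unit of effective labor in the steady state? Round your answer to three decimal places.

At the steady state, Δk = 0, so s·k^α = (n + g + δ)·k.
Dividing both sides by k: k^(1−α) = s / (n + g + δ).
k^0.53 = 0.20 / (0.027 + 0.007 + 0.050) = 0.20 / 0.084 = 2.3810
k* = 2.3810^(1/0.53) ≈ 5.1389
y* = (k*)^α = 5.1389^0.47 ≈ 2.1583

y* ≈ 2.158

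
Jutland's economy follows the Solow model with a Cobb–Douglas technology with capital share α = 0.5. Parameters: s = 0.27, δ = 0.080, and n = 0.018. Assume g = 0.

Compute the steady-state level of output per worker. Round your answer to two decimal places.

y* ≈ 2.76

In steady state, investment equals break-even investment: s·k^α = (n + δ)·k.
Rearranging, k^(1−α) = s / (n + δ).
k^0.5 = 0.27 / (0.018 + 0.080) = 0.27 / 0.098 = 2.7551
k* = 2.7551^(1/0.5) ≈ 7.5906
y* = (k*)^α = 7.5906^0.5 ≈ 2.7551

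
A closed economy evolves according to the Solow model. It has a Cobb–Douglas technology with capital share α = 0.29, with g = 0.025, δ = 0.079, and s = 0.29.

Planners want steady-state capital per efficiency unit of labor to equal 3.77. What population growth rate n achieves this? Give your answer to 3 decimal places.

Steady state requires s·f(k) = (n + g + δ)·k, i.e. s·k^α = (n + g + δ)·k.
So s / (n + g + δ) = (k*)^(1−α) = 3.77^0.71 = 2.5657.
Therefore n + g + δ = s / 2.5657 = 0.29 / 2.5657 = 0.1130, so n = 0.1130 − 0.104 = 0.0090.

n ≈ 0.009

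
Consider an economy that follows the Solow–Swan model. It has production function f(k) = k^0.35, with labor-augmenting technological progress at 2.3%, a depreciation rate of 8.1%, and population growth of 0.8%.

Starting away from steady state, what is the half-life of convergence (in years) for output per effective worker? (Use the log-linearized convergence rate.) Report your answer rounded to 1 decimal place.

half-life ≈ 9.5 years

Near the steady state the convergence rate is λ = (1 − α)(n + g + δ).
λ = (1 − 0.35) × 0.112 = 0.65 × 0.112 = 0.0728
Half-life = ln 2 / λ = 0.6931 / 0.0728 ≈ 9.52 years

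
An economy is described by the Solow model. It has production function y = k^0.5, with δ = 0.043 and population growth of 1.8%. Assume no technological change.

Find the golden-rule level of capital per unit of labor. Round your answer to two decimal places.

The golden rule sets f'(k) = n + δ, i.e. α·k^(α−1) = n + δ.
So k^(1−α) = α / (n + δ) = 0.5 / 0.061 = 8.1967.
k_gold = 8.1967^(1/0.5) ≈ 67.1859

k_gold ≈ 67.19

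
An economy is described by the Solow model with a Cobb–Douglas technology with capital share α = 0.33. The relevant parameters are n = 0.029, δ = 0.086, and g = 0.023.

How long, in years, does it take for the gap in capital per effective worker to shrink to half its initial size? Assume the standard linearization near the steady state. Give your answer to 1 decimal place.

Near the steady state the convergence rate is λ = (1 − α)(n + g + δ).
λ = (1 − 0.33) × 0.138 = 0.67 × 0.138 = 0.09246
Half-life = ln 2 / λ = 0.6931 / 0.09246 ≈ 7.50 years

half-life ≈ 7.5 years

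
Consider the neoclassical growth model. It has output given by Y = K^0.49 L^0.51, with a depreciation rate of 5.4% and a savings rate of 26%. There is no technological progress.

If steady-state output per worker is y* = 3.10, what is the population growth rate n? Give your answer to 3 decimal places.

n ≈ 0.026

Steady state requires s·f(k) = (n + δ)·k, i.e. s·k^α = (n + δ)·k.
Since y* = [s/(n + δ)]^(α/(1−α)), we have s/(n + δ) = (y*)^((1−α)/α) = 3.10^1.0408 = 3.2465.
Therefore n + δ = s / 3.2465 = 0.26 / 3.2465 = 0.0801, so n = 0.0801 − 0.054 = 0.0261.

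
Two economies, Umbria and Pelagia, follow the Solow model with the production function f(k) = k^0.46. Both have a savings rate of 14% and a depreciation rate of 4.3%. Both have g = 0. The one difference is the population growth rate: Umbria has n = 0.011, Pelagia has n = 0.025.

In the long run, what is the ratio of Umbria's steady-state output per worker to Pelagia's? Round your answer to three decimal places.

Steady-state y* = [s/(n + δ)]^(α/(1−α)), so the ratio is [ (s_U/(n + δ)_U) / (s_P/(n + δ)_P) ]^0.8519.
s_U/(n + δ)_U = 0.14/0.054 = 2.5926; s_P/(n + δ)_P = 0.14/0.068 = 2.0588.
Ratio = (2.5926/2.0588)^0.8519 = 1.2593^0.8519 ≈ 1.2170

y*_U / y*_P ≈ 1.217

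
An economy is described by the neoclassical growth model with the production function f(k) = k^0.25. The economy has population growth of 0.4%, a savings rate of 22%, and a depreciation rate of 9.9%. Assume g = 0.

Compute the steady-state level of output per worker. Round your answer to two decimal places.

Steady state requires s·f(k) = (n + δ)·k, i.e. s·k^α = (n + δ)·k.
Dividing both sides by k: k^(1−α) = s / (n + δ).
k^0.75 = 0.22 / (0.004 + 0.099) = 0.22 / 0.103 = 2.1359
k* = 2.1359^(1/0.75) ≈ 2.7507
y* = (k*)^α = 2.7507^0.25 ≈ 1.2878

y* = 1.29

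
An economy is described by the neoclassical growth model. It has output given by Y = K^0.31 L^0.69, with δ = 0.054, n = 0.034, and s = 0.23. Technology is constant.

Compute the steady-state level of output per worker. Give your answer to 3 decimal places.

At the steady state, Δk = 0, so s·k^α = (n + δ)·k.
Dividing both sides by k: k^(1−α) = s / (n + δ).
k^0.69 = 0.23 / (0.034 + 0.054) = 0.23 / 0.088 = 2.6136
k* = 2.6136^(1/0.69) ≈ 4.0243
y* = (k*)^α = 4.0243^0.31 ≈ 1.5398

y* = 1.540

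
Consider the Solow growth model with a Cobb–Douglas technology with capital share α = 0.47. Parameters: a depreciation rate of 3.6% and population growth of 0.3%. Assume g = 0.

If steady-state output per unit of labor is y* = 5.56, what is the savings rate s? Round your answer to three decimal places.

At the steady state, Δk = 0, so s·k^α = (n + δ)·k.
Since y* = [s/(n + δ)]^(α/(1−α)), we have s/(n + δ) = (y*)^((1−α)/α) = 5.56^1.1277 = 6.9218.
Therefore s = 6.9218 × (n + δ) = 6.9218 × 0.039 = 0.2700.

s ≈ 0.270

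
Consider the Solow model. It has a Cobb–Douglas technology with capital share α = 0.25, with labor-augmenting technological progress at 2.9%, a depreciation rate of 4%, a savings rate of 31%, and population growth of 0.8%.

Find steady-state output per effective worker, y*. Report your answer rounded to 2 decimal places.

At the steady state, Δk = 0, so s·k^α = (n + g + δ)·k.
Dividing both sides by k: k^(1−α) = s / (n + g + δ).
k^0.75 = 0.31 / (0.008 + 0.029 + 0.040) = 0.31 / 0.077 = 4.0260
k* = 4.0260^(1/0.75) ≈ 6.4047
y* = (k*)^α = 6.4047^0.25 ≈ 1.5908

y* ≈ 1.59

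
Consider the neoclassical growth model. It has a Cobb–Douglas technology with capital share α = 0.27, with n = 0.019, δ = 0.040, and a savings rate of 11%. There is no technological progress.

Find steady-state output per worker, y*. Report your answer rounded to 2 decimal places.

Steady state requires s·f(k) = (n + δ)·k, i.e. s·k^α = (n + δ)·k.
Dividing both sides by k: k^(1−α) = s / (n + δ).
k^0.73 = 0.11 / (0.019 + 0.040) = 0.11 / 0.059 = 1.8644
k* = 1.8644^(1/0.73) ≈ 2.3475
y* = (k*)^α = 2.3475^0.27 ≈ 1.2591

y* ≈ 1.26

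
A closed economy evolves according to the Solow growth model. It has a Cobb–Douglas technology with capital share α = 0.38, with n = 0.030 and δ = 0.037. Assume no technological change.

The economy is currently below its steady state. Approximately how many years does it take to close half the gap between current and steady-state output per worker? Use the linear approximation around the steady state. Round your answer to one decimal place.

Near the steady state the convergence rate is λ = (1 − α)(n + δ).
λ = (1 − 0.38) × 0.067 = 0.62 × 0.067 = 0.04154
Half-life = ln 2 / λ = 0.6931 / 0.04154 ≈ 16.69 years

half-life ≈ 16.7 years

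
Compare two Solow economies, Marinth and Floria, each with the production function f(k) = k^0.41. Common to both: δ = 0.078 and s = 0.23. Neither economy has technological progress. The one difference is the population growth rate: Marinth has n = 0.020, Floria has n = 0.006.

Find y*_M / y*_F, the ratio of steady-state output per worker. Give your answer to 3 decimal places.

Steady-state y* = [s/(n + δ)]^(α/(1−α)), so the ratio is [ (s_M/(n + δ)_M) / (s_F/(n + δ)_F) ]^0.6949.
s_M/(n + δ)_M = 0.23/0.098 = 2.3469; s_F/(n + δ)_F = 0.23/0.084 = 2.7381.
Ratio = (2.3469/2.7381)^0.6949 = 0.8571^0.6949 ≈ 0.8984

y*_M / y*_F ≈ 0.898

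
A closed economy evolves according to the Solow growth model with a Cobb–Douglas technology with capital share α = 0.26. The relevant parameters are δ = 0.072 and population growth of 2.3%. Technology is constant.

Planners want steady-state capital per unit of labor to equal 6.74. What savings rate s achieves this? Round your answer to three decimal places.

s ≈ 0.390

At the steady state, Δk = 0, so s·k^α = (n + δ)·k.
So s / (n + δ) = (k*)^(1−α) = 6.74^0.74 = 4.1040.
Therefore s = 4.1040 × (n + δ) = 4.1040 × 0.095 = 0.3899.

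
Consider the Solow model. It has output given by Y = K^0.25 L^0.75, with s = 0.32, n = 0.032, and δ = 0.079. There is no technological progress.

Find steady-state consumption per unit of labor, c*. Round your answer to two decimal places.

In steady state, investment equals break-even investment: s·k^α = (n + δ)·k.
Dividing both sides by k: k^(1−α) = s / (n + δ).
k^0.75 = 0.32 / (0.032 + 0.079) = 0.32 / 0.111 = 2.8829
k* = 2.8829^(1/0.75) ≈ 4.1030
y* = (k*)^α = 4.1030^0.25 ≈ 1.4232
c* = (1 − s)·y* = (1 − 0.32) × 1.4232 ≈ 0.9678

c* = 0.97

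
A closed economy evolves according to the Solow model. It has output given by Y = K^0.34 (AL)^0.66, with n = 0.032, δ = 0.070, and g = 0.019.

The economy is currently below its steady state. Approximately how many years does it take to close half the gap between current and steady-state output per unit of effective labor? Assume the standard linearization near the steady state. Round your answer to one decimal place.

Near the steady state the convergence rate is λ = (1 − α)(n + g + δ).
λ = (1 − 0.34) × 0.121 = 0.66 × 0.121 = 0.07986
Half-life = ln 2 / λ = 0.6931 / 0.07986 ≈ 8.68 years

half-life ≈ 8.7 years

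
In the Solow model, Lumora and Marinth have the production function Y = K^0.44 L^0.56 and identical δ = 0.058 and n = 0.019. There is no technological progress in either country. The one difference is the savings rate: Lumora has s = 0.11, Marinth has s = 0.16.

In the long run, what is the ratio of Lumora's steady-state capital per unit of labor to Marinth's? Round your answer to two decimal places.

Steady-state k* = [s/(n + δ)]^(1/(1−α)), so the ratio is [ (s_L/(n + δ)_L) / (s_M/(n + δ)_M) ]^1.7857.
s_L/(n + δ)_L = 0.11/0.077 = 1.4286; s_M/(n + δ)_M = 0.16/0.077 = 2.0779.
Ratio = (1.4286/2.0779)^1.7857 = 0.6875^1.7857 ≈ 0.5122

ratio ≈ 0.51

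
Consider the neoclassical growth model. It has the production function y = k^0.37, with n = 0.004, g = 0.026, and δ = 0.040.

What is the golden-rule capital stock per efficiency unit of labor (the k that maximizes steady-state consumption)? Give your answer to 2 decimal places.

The golden rule sets f'(k) = n + g + δ, i.e. α·k^(α−1) = n + g + δ.
So k^(1−α) = α / (n + g + δ) = 0.37 / 0.070 = 5.2857.
k_gold = 5.2857^(1/0.63) ≈ 14.0534

k_gold ≈ 14.05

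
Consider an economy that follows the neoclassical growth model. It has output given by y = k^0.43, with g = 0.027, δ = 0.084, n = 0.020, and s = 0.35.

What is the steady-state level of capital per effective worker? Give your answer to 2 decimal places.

In steady state, investment equals break-even investment: s·k^α = (n + g + δ)·k.
Rearranging, k^(1−α) = s / (n + g + δ).
k^0.57 = 0.35 / (0.020 + 0.027 + 0.084) = 0.35 / 0.131 = 2.6718
k* = 2.6718^(1/0.57) ≈ 5.6076

k* ≈ 5.61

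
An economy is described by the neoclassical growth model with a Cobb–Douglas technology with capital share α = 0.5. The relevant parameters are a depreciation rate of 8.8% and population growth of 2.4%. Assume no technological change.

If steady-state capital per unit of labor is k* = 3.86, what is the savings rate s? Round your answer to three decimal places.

At the steady state, Δk = 0, so s·k^α = (n + δ)·k.
So s / (n + δ) = (k*)^(1−α) = 3.86^0.5 = 1.9647.
Therefore s = 1.9647 × (n + δ) = 1.9647 × 0.112 = 0.2200.

s ≈ 0.220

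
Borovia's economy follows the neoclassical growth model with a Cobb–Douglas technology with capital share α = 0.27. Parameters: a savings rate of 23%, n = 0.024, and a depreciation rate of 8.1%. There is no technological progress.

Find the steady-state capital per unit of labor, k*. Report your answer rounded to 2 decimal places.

k* = 2.93

At the steady state, Δk = 0, so s·k^α = (n + δ)·k.
Rearranging, k^(1−α) = s / (n + δ).
k^0.73 = 0.23 / (0.024 + 0.081) = 0.23 / 0.105 = 2.1905
k* = 2.1905^(1/0.73) ≈ 2.9275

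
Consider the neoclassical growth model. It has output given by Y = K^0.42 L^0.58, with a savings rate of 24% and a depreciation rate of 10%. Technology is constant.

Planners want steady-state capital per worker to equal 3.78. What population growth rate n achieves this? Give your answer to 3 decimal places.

n ≈ 0.011

At the steady state, Δk = 0, so s·k^α = (n + δ)·k.
So s / (n + δ) = (k*)^(1−α) = 3.78^0.58 = 2.1624.
Therefore n + δ = s / 2.1624 = 0.24 / 2.1624 = 0.1110, so n = 0.1110 − 0.100 = 0.0110.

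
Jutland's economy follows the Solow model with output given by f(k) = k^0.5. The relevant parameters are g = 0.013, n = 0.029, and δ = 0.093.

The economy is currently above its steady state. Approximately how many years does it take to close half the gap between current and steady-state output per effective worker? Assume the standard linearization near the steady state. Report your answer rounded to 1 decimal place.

half-life ≈ 10.3 years

Near the steady state the convergence rate is λ = (1 − α)(n + g + δ).
λ = (1 − 0.5) × 0.135 = 0.5 × 0.135 = 0.0675
Half-life = ln 2 / λ = 0.6931 / 0.0675 ≈ 10.27 years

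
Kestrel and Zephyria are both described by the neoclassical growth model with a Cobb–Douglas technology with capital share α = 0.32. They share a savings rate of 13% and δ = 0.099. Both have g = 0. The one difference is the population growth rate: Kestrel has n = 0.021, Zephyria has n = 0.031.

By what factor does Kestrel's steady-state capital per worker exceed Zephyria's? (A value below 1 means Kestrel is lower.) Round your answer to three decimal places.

k*_K / k*_Z ≈ 1.125

Steady-state k* = [s/(n + δ)]^(1/(1−α)), so the ratio is [ (s_K/(n + δ)_K) / (s_Z/(n + δ)_Z) ]^1.4706.
s_K/(n + δ)_K = 0.13/0.120 = 1.0833; s_Z/(n + δ)_Z = 0.13/0.130 = 1.0000.
Ratio = (1.0833/1.0000)^1.4706 = 1.0833^1.4706 ≈ 1.1249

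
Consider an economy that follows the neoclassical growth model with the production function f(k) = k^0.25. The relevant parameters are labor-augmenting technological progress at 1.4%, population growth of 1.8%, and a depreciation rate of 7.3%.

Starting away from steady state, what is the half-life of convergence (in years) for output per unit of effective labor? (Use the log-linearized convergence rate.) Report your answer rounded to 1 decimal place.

about 8.8 years

Near the steady state the convergence rate is λ = (1 − α)(n + g + δ).
λ = (1 − 0.25) × 0.105 = 0.75 × 0.105 = 0.07875
Half-life = ln 2 / λ = 0.6931 / 0.07875 ≈ 8.80 years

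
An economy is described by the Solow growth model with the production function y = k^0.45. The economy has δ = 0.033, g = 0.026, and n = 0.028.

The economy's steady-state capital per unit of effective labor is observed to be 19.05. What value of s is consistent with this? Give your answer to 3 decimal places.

Steady state requires s·f(k) = (n + g + δ)·k, i.e. s·k^α = (n + g + δ)·k.
So s / (n + g + δ) = (k*)^(1−α) = 19.05^0.55 = 5.0576.
Therefore s = 5.0576 × (n + g + δ) = 5.0576 × 0.087 = 0.4400.

s ≈ 0.440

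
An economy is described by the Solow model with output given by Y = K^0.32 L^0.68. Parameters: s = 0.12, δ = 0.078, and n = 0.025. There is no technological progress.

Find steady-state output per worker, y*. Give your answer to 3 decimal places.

Steady state requires s·f(k) = (n + δ)·k, i.e. s·k^α = (n + δ)·k.
Rearranging, k^(1−α) = s / (n + δ).
k^0.68 = 0.12 / (0.025 + 0.078) = 0.12 / 0.103 = 1.1650
k* = 1.1650^(1/0.68) ≈ 1.2518
y* = (k*)^α = 1.2518^0.32 ≈ 1.0745

y* = 1.075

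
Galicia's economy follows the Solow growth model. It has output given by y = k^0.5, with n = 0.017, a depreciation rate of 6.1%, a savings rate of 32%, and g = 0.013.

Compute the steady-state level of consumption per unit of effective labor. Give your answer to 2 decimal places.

c* = 2.39

In steady state, investment equals break-even investment: s·k^α = (n + g + δ)·k.
Dividing both sides by k: k^(1−α) = s / (n + g + δ).
k^0.5 = 0.32 / (0.017 + 0.013 + 0.061) = 0.32 / 0.091 = 3.5165
k* = 3.5165^(1/0.5) ≈ 12.3658
y* = (k*)^α = 12.3658^0.5 ≈ 3.5165
c* = (1 − s)·y* = (1 − 0.32) × 3.5165 ≈ 2.3912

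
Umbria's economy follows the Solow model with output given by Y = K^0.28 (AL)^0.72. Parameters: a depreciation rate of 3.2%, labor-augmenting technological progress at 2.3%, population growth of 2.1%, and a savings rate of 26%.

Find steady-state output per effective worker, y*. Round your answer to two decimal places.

y* ≈ 1.61

Steady state requires s·f(k) = (n + g + δ)·k, i.e. s·k^α = (n + g + δ)·k.
Dividing both sides by k: k^(1−α) = s / (n + g + δ).
k^0.72 = 0.26 / (0.021 + 0.023 + 0.032) = 0.26 / 0.076 = 3.4211
k* = 3.4211^(1/0.72) ≈ 5.5195
y* = (k*)^α = 5.5195^0.28 ≈ 1.6134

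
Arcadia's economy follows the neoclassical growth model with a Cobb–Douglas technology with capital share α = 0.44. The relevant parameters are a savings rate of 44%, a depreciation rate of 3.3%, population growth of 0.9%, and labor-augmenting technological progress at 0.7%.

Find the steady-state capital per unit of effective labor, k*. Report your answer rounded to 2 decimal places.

Steady state requires s·f(k) = (n + g + δ)·k, i.e. s·k^α = (n + g + δ)·k.
Rearranging, k^(1−α) = s / (n + g + δ).
k^0.56 = 0.44 / (0.009 + 0.007 + 0.033) = 0.44 / 0.049 = 8.9796
k* = 8.9796^(1/0.56) ≈ 50.3784

k* = 50.38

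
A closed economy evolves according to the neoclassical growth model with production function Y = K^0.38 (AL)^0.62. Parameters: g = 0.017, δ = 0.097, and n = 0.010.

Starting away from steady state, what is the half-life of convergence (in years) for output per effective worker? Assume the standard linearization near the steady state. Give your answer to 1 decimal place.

t_½ ≈ 9.0 years

Near the steady state the convergence rate is λ = (1 − α)(n + g + δ).
λ = (1 − 0.38) × 0.124 = 0.62 × 0.124 = 0.07688
Half-life = ln 2 / λ = 0.6931 / 0.07688 ≈ 9.02 years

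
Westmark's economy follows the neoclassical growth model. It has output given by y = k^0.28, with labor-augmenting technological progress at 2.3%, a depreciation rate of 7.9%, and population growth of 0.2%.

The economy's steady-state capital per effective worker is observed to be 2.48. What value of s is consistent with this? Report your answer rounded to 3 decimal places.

s ≈ 0.200

At the steady state, Δk = 0, so s·k^α = (n + g + δ)·k.
So s / (n + g + δ) = (k*)^(1−α) = 2.48^0.72 = 1.9231.
Therefore s = 1.9231 × (n + g + δ) = 1.9231 × 0.104 = 0.2000.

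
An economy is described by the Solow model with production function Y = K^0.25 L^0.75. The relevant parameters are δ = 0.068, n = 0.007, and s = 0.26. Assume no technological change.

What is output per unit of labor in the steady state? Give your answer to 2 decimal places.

y* ≈ 1.51

In steady state, investment equals break-even investment: s·k^α = (n + δ)·k.
Rearranging, k^(1−α) = s / (n + δ).
k^0.75 = 0.26 / (0.007 + 0.068) = 0.26 / 0.075 = 3.4667
k* = 3.4667^(1/0.75) ≈ 5.2467
y* = (k*)^α = 5.2467^0.25 ≈ 1.5135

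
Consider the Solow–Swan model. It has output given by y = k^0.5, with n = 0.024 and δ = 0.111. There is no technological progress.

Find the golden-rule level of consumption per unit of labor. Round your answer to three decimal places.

At the golden rule, f'(k) = n + δ, so α·k^(α−1) = n + δ and k_gold = (α/(n + δ))^(1/(1−α)).
k_gold = (0.5/0.135)^(1/0.5) = 3.7037^2 ≈ 13.7174
c_gold = f(k_gold) − (n + δ)·k_gold = 3.7037 − 0.135×13.7174 ≈ 1.8519

c_gold ≈ 1.852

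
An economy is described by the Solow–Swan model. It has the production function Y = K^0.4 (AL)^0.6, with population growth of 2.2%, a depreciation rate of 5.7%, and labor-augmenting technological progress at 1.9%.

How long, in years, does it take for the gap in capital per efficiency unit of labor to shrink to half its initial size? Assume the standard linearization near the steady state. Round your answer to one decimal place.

about 11.8 years

Near the steady state the convergence rate is λ = (1 − α)(n + g + δ).
λ = (1 − 0.4) × 0.098 = 0.6 × 0.098 = 0.0588
Half-life = ln 2 / λ = 0.6931 / 0.0588 ≈ 11.79 years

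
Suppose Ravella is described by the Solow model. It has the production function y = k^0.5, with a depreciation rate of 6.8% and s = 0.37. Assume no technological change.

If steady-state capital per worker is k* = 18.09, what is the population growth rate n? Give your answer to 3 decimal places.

In steady state, investment equals break-even investment: s·k^α = (n + δ)·k.
So s / (n + δ) = (k*)^(1−α) = 18.09^0.5 = 4.2532.
Therefore n + δ = s / 4.2532 = 0.37 / 4.2532 = 0.0870, so n = 0.0870 − 0.068 = 0.0190.

n ≈ 0.019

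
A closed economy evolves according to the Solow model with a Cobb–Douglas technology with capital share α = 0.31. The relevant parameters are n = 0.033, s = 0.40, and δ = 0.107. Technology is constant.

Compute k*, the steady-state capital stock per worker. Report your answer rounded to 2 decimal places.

k* ≈ 4.58

At the steady state, Δk = 0, so s·k^α = (n + δ)·k.
Dividing both sides by k: k^(1−α) = s / (n + δ).
k^0.69 = 0.40 / (0.033 + 0.107) = 0.40 / 0.140 = 2.8571
k* = 2.8571^(1/0.69) ≈ 4.5789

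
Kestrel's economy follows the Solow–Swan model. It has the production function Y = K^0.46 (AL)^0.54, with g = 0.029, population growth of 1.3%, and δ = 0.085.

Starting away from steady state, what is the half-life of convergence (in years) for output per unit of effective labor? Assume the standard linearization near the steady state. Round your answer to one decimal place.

Near the steady state the convergence rate is λ = (1 − α)(n + g + δ).
λ = (1 − 0.46) × 0.127 = 0.54 × 0.127 = 0.06858
Half-life = ln 2 / λ = 0.6931 / 0.06858 ≈ 10.11 years

half-life ≈ 10.1 years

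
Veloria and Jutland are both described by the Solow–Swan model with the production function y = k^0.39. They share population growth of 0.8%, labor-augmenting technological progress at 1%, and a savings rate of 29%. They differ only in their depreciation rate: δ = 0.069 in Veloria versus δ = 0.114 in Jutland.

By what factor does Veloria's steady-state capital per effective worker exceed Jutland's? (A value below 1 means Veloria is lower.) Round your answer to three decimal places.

ratio ≈ 1.981

Steady-state k* = [s/(n + g + δ)]^(1/(1−α)), so the ratio is [ (s_V/(n + g + δ)_V) / (s_J/(n + g + δ)_J) ]^1.6393.
s_V/(n + g + δ)_V = 0.29/0.087 = 3.3333; s_J/(n + g + δ)_J = 0.29/0.132 = 2.1970.
Ratio = (3.3333/2.1970)^1.6393 = 1.5172^1.6393 ≈ 1.9805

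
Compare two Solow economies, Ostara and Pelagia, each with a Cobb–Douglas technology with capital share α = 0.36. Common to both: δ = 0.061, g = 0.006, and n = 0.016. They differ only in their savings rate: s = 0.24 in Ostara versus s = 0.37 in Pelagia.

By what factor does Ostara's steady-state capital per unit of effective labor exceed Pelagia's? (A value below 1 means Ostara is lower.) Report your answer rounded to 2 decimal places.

ratio ≈ 0.51

Steady-state k* = [s/(n + g + δ)]^(1/(1−α)), so the ratio is [ (s_O/(n + g + δ)_O) / (s_P/(n + g + δ)_P) ]^1.5625.
s_O/(n + g + δ)_O = 0.24/0.083 = 2.8916; s_P/(n + g + δ)_P = 0.37/0.083 = 4.4578.
Ratio = (2.8916/4.4578)^1.5625 = 0.6487^1.5625 ≈ 0.5085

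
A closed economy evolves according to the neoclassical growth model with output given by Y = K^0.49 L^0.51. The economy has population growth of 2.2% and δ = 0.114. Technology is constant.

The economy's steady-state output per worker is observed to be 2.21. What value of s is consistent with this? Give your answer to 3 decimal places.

At the steady state, Δk = 0, so s·k^α = (n + δ)·k.
Since y* = [s/(n + δ)]^(α/(1−α)), we have s/(n + δ) = (y*)^((1−α)/α) = 2.21^1.0408 = 2.2827.
Therefore s = 2.2827 × (n + δ) = 2.2827 × 0.136 = 0.3104.

s ≈ 0.310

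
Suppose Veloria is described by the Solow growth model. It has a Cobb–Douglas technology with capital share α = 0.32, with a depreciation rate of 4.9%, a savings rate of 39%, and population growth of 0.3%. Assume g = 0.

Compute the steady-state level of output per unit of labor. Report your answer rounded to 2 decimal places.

Steady state requires s·f(k) = (n + δ)·k, i.e. s·k^α = (n + δ)·k.
Rearranging, k^(1−α) = s / (n + δ).
k^0.68 = 0.39 / (0.003 + 0.049) = 0.39 / 0.052 = 7.5000
k* = 7.5000^(1/0.68) ≈ 19.3577
y* = (k*)^α = 19.3577^0.32 ≈ 2.5810

y* = 2.58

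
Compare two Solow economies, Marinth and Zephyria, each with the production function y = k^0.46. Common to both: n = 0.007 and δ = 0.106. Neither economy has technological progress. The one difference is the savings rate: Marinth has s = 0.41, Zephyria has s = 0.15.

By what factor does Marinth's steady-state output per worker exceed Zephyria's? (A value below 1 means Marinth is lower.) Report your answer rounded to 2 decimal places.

Steady-state y* = [s/(n + δ)]^(α/(1−α)), so the ratio is [ (s_M/(n + δ)_M) / (s_Z/(n + δ)_Z) ]^0.8519.
s_M/(n + δ)_M = 0.41/0.113 = 3.6283; s_Z/(n + δ)_Z = 0.15/0.113 = 1.3274.
Ratio = (3.6283/1.3274)^0.8519 = 2.7334^0.8519 ≈ 2.3552

y*_M / y*_Z ≈ 2.36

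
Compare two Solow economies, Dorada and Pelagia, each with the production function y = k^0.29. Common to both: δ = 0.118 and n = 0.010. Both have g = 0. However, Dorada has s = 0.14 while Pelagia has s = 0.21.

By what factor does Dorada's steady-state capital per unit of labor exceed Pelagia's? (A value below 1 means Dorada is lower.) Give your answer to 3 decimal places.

Steady-state k* = [s/(n + δ)]^(1/(1−α)), so the ratio is [ (s_D/(n + δ)_D) / (s_P/(n + δ)_P) ]^1.4085.
s_D/(n + δ)_D = 0.14/0.128 = 1.0938; s_P/(n + δ)_P = 0.21/0.128 = 1.6406.
Ratio = (1.0938/1.6406)^1.4085 = 0.6667^1.4085 ≈ 0.5649

k*_D / k*_P ≈ 0.565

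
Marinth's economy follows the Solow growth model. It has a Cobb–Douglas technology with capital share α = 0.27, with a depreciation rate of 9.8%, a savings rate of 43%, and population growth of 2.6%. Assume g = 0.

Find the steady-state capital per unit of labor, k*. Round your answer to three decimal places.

k* = 5.493

Steady state requires s·f(k) = (n + δ)·k, i.e. s·k^α = (n + δ)·k.
Rearranging, k^(1−α) = s / (n + δ).
k^0.73 = 0.43 / (0.026 + 0.098) = 0.43 / 0.124 = 3.4677
k* = 3.4677^(1/0.73) ≈ 5.4927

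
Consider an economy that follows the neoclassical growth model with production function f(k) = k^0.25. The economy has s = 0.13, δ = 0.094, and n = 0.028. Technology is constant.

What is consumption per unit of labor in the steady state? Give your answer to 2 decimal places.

In steady state, investment equals break-even investment: s·k^α = (n + δ)·k.
Dividing both sides by k: k^(1−α) = s / (n + δ).
k^0.75 = 0.13 / (0.028 + 0.094) = 0.13 / 0.122 = 1.0656
k* = 1.0656^(1/0.75) ≈ 1.0884
y* = (k*)^α = 1.0884^0.25 ≈ 1.0214
c* = (1 − s)·y* = (1 − 0.13) × 1.0214 ≈ 0.8886

c* = 0.89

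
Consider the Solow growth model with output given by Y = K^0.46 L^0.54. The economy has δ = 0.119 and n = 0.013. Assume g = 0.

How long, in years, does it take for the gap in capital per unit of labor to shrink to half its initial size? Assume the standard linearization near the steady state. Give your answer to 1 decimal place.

half-life ≈ 9.7 years

Near the steady state the convergence rate is λ = (1 − α)(n + δ).
λ = (1 − 0.46) × 0.132 = 0.54 × 0.132 = 0.07128
Half-life = ln 2 / λ = 0.6931 / 0.07128 ≈ 9.72 years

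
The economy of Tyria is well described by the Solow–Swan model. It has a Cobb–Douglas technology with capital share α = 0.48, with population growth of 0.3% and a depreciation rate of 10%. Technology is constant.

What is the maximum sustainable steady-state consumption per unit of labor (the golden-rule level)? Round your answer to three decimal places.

At the golden rule, f'(k) = n + δ, so α·k^(α−1) = n + δ and k_gold = (α/(n + δ))^(1/(1−α)).
k_gold = (0.48/0.103)^(1/0.52) = 4.6602^1.9231 ≈ 19.2934
c_gold = f(k_gold) − (n + δ)·k_gold = 4.1400 − 0.103×19.2934 ≈ 2.1528

c_gold ≈ 2.153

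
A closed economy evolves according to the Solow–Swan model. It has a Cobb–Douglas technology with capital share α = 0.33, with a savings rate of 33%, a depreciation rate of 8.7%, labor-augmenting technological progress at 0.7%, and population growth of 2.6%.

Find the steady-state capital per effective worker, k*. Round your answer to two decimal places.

k* ≈ 4.53

Steady state requires s·f(k) = (n + g + δ)·k, i.e. s·k^α = (n + g + δ)·k.
Rearranging, k^(1−α) = s / (n + g + δ).
k^0.67 = 0.33 / (0.026 + 0.007 + 0.087) = 0.33 / 0.120 = 2.7500
k* = 2.7500^(1/0.67) ≈ 4.5261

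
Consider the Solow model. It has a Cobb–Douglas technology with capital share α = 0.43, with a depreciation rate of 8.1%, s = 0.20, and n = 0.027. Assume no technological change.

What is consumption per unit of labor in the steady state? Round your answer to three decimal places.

In steady state, investment equals break-even investment: s·k^α = (n + δ)·k.
Dividing both sides by k: k^(1−α) = s / (n + δ).
k^0.57 = 0.20 / (0.027 + 0.081) = 0.20 / 0.108 = 1.8519
k* = 1.8519^(1/0.57) ≈ 2.9478
y* = (k*)^α = 2.9478^0.43 ≈ 1.5918
c* = (1 − s)·y* = (1 − 0.20) × 1.5918 ≈ 1.2734

c* ≈ 1.273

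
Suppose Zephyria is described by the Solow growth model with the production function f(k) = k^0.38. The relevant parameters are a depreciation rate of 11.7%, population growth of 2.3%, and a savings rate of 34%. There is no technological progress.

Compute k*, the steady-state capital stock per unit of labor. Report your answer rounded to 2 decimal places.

k* = 4.18

At the steady state, Δk = 0, so s·k^α = (n + δ)·k.
Rearranging, k^(1−α) = s / (n + δ).
k^0.62 = 0.34 / (0.023 + 0.117) = 0.34 / 0.140 = 2.4286
k* = 2.4286^(1/0.62) ≈ 4.1835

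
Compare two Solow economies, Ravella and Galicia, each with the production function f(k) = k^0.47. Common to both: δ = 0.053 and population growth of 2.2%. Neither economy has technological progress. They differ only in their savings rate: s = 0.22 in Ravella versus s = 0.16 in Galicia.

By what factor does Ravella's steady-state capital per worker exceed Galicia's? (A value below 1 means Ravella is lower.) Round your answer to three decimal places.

ratio ≈ 1.824

Steady-state k* = [s/(n + δ)]^(1/(1−α)), so the ratio is [ (s_R/(n + δ)_R) / (s_G/(n + δ)_G) ]^1.8868.
s_R/(n + δ)_R = 0.22/0.075 = 2.9333; s_G/(n + δ)_G = 0.16/0.075 = 2.1333.
Ratio = (2.9333/2.1333)^1.8868 = 1.3750^1.8868 ≈ 1.8237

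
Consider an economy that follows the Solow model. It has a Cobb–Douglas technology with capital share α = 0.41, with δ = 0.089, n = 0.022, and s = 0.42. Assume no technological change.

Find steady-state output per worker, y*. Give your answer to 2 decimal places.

y* = 2.52

At the steady state, Δk = 0, so s·k^α = (n + δ)·k.
Dividing both sides by k: k^(1−α) = s / (n + δ).
k^0.59 = 0.42 / (0.022 + 0.089) = 0.42 / 0.111 = 3.7838
k* = 3.7838^(1/0.59) ≈ 9.5398
y* = (k*)^α = 9.5398^0.41 ≈ 2.5212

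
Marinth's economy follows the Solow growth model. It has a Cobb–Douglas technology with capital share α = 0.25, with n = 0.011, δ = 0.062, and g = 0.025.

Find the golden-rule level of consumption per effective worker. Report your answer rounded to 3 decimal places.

c_gold ≈ 1.025

At the golden rule, f'(k) = n + g + δ, so α·k^(α−1) = n + g + δ and k_gold = (α/(n + g + δ))^(1/(1−α)).
k_gold = (0.25/0.098)^(1/0.75) = 2.5510^1.3333 ≈ 3.4855
c_gold = f(k_gold) − (n + g + δ)·k_gold = 1.3664 − 0.098×3.4855 ≈ 1.0248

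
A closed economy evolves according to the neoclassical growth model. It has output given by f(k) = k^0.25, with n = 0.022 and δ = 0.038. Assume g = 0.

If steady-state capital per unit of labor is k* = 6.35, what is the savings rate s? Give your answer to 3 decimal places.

At the steady state, Δk = 0, so s·k^α = (n + δ)·k.
So s / (n + δ) = (k*)^(1−α) = 6.35^0.75 = 4.0002.
Therefore s = 4.0002 × (n + δ) = 4.0002 × 0.060 = 0.2400.

s ≈ 0.240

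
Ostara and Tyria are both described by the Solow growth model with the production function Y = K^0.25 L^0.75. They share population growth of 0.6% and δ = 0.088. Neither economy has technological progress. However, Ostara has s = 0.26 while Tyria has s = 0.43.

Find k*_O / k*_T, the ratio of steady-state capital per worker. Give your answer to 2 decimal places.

Steady-state k* = [s/(n + δ)]^(1/(1−α)), so the ratio is [ (s_O/(n + δ)_O) / (s_T/(n + δ)_T) ]^1.3333.
s_O/(n + δ)_O = 0.26/0.094 = 2.7660; s_T/(n + δ)_T = 0.43/0.094 = 4.5745.
Ratio = (2.7660/4.5745)^1.3333 = 0.6047^1.3333 ≈ 0.5114

k*_O / k*_T ≈ 0.51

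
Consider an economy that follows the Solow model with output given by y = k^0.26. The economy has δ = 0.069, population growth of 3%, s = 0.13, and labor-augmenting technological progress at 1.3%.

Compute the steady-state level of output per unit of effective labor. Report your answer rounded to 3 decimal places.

At the steady state, Δk = 0, so s·k^α = (n + g + δ)·k.
Dividing both sides by k: k^(1−α) = s / (n + g + δ).
k^0.74 = 0.13 / (0.030 + 0.013 + 0.069) = 0.13 / 0.112 = 1.1607
k* = 1.1607^(1/0.74) ≈ 1.2231
y* = (k*)^α = 1.2231^0.26 ≈ 1.0538

y* = 1.054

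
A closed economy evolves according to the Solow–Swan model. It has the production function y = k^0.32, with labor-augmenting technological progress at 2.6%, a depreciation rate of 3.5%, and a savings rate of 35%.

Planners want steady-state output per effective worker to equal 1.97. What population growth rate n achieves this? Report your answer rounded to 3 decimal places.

n ≈ 0.022

Steady state requires s·f(k) = (n + g + δ)·k, i.e. s·k^α = (n + g + δ)·k.
Since y* = [s/(n + g + δ)]^(α/(1−α)), we have s/(n + g + δ) = (y*)^((1−α)/α) = 1.97^2.125 = 4.2242.
Therefore n + g + δ = s / 4.2242 = 0.35 / 4.2242 = 0.0829, so n = 0.0829 − 0.061 = 0.0219.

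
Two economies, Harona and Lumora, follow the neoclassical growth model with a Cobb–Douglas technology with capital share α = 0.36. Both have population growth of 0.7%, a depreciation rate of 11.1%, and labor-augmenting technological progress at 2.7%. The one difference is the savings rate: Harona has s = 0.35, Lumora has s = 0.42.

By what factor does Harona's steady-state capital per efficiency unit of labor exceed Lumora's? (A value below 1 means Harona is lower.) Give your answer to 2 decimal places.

k*_H / k*_L ≈ 0.75

Steady-state k* = [s/(n + g + δ)]^(1/(1−α)), so the ratio is [ (s_H/(n + g + δ)_H) / (s_L/(n + g + δ)_L) ]^1.5625.
s_H/(n + g + δ)_H = 0.35/0.145 = 2.4138; s_L/(n + g + δ)_L = 0.42/0.145 = 2.8966.
Ratio = (2.4138/2.8966)^1.5625 = 0.8333^1.5625 ≈ 0.7521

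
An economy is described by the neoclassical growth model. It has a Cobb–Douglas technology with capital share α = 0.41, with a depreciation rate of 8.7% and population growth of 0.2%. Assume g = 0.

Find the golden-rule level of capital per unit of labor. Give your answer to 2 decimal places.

k_gold ≈ 13.32

The golden rule sets f'(k) = n + δ, i.e. α·k^(α−1) = n + δ.
So k^(1−α) = α / (n + δ) = 0.41 / 0.089 = 4.6067.
k_gold = 4.6067^(1/0.59) ≈ 13.3165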